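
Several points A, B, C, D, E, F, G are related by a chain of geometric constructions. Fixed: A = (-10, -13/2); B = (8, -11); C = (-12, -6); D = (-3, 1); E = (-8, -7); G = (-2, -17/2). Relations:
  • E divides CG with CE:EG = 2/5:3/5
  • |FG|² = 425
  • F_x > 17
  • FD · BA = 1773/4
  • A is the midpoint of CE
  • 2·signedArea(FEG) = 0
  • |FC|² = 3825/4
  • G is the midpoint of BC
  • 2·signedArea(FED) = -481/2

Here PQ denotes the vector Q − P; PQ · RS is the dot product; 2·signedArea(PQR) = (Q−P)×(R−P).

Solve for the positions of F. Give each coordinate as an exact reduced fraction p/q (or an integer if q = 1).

1. F_x = 18  [2·signedArea(FEG) = 0 ∩ 2·signedArea(FED) = -481/2]
2. F_y = -27/2  [2·signedArea(FEG) = 0 ∩ 2·signedArea(FED) = -481/2]
   → F = (18, -27/2)

F = (18, -27/2)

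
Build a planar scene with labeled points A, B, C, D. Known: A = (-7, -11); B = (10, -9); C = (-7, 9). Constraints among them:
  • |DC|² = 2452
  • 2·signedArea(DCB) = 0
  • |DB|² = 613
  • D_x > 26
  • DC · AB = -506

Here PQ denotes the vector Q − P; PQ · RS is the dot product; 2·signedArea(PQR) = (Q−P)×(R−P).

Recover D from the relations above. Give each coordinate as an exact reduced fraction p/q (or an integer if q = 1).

D = (27, -27)

1. D_x = 27  [2·signedArea(DCB) = 0 ∩ DC · AB = -506]
2. D_y = -27  [2·signedArea(DCB) = 0 ∩ DC · AB = -506]
   → D = (27, -27)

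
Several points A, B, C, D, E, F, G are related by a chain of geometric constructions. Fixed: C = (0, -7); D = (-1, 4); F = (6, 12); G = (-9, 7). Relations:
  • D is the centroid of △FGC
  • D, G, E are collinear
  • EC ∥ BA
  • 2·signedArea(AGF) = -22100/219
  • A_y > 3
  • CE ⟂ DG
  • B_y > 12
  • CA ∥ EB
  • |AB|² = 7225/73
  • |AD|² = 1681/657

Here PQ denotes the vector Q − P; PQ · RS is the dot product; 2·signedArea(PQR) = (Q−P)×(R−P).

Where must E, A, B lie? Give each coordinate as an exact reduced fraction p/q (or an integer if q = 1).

1. E_x = 255/73  [D, G, E are collinear ∩ CE ⟂ DG]
2. E_y = 169/73  [D, G, E are collinear ∩ CE ⟂ DG]
   → E = (255/73, 169/73)
3. A_x = 109/219  [line -5·x + 15·y + -10750/219 = 0 ∩ |AD|² = 1681/657]
4. A_y = 251/73  [line -5·x + 15·y + -10750/219 = 0 ∩ |AD|² = 1681/657]
   → A = (109/219, 251/73)
5. B_x = 874/219  [EC ∥ BA ∩ CA ∥ EB]
6. B_y = 931/73  [EC ∥ BA ∩ CA ∥ EB]
   → B = (874/219, 931/73)

A = (109/219, 251/73)
B = (874/219, 931/73)
E = (255/73, 169/73)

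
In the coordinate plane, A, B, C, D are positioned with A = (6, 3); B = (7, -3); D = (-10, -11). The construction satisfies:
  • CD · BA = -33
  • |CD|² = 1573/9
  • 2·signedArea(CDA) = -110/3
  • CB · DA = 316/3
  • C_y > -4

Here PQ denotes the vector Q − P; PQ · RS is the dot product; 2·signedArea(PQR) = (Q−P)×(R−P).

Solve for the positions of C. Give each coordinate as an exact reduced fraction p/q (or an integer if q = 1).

1. C_x = 1  [CD · BA = -33 ∩ CB · DA = 316/3]
2. C_y = -11/3  [CD · BA = -33 ∩ CB · DA = 316/3]
   → C = (1, -11/3)

C = (1, -11/3)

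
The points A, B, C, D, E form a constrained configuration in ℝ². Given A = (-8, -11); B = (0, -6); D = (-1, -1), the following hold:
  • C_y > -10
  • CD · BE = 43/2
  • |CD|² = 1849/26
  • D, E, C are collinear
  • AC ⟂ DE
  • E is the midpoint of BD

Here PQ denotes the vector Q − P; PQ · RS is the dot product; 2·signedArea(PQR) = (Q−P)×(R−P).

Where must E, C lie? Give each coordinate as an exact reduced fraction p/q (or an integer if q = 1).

1. E_x = -1/2  [E is the midpoint of BD]
2. E_y = -7/2  [E is the midpoint of BD]
   → E = (-1/2, -7/2)
3. C_x = 17/26  [D, E, C are collinear ∩ AC ⟂ DE]
4. C_y = -241/26  [D, E, C are collinear ∩ AC ⟂ DE]
   → C = (17/26, -241/26)

C = (17/26, -241/26)
E = (-1/2, -7/2)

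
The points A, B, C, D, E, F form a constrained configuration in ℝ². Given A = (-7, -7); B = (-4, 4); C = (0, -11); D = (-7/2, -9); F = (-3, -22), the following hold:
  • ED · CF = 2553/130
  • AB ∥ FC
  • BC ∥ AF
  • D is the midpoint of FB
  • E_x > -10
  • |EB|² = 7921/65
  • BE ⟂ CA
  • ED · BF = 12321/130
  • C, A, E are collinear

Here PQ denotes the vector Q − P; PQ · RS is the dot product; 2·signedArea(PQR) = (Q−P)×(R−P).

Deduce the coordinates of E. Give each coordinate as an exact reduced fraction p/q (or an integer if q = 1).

1. E_x = -616/65  [C, A, E are collinear ∩ BE ⟂ CA]
2. E_y = -363/65  [C, A, E are collinear ∩ BE ⟂ CA]
   → E = (-616/65, -363/65)

E = (-616/65, -363/65)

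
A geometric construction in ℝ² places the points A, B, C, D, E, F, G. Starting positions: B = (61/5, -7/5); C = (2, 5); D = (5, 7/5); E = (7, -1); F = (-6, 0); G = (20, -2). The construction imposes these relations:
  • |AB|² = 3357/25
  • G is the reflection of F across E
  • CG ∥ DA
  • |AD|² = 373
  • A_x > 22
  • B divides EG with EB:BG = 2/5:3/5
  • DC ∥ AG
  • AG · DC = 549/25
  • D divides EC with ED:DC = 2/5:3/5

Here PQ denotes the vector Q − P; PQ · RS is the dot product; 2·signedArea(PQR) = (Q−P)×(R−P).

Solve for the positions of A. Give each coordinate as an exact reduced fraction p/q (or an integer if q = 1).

A = (23, -28/5)

1. A_x = 23  [DC ∥ AG ∩ CG ∥ DA]
2. A_y = -28/5  [DC ∥ AG ∩ CG ∥ DA]
   → A = (23, -28/5)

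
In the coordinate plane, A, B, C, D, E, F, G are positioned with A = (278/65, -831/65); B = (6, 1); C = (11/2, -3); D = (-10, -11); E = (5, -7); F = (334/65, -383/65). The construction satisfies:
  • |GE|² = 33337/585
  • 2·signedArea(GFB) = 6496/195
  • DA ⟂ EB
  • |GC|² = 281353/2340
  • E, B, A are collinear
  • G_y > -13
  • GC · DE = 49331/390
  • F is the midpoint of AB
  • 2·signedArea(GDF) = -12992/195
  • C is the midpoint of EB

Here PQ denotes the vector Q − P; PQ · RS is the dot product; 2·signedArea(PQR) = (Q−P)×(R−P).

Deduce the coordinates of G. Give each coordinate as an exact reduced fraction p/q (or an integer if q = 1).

1. G_x = -94/195  [2·signedArea(GFB) = 6496/195 ∩ GC · DE = 49331/390]
2. G_y = -2377/195  [2·signedArea(GFB) = 6496/195 ∩ GC · DE = 49331/390]
   → G = (-94/195, -2377/195)

G = (-94/195, -2377/195)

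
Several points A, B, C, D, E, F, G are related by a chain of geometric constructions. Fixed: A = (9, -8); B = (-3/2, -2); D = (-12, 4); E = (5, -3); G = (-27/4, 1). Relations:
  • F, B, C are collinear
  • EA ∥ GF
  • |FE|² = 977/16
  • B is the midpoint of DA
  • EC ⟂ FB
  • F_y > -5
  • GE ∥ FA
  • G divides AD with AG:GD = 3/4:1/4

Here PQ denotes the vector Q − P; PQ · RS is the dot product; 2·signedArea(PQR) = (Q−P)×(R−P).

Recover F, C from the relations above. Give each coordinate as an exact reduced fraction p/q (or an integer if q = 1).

1. F_x = -11/4  [GE ∥ FA ∩ EA ∥ GF]
2. F_y = -4  [GE ∥ FA ∩ EA ∥ GF]
   → F = (-11/4, -4)
3. C_x = -11/89  [F, B, C are collinear ∩ EC ⟂ FB]
4. C_y = 18/89  [F, B, C are collinear ∩ EC ⟂ FB]
   → C = (-11/89, 18/89)

C = (-11/89, 18/89)
F = (-11/4, -4)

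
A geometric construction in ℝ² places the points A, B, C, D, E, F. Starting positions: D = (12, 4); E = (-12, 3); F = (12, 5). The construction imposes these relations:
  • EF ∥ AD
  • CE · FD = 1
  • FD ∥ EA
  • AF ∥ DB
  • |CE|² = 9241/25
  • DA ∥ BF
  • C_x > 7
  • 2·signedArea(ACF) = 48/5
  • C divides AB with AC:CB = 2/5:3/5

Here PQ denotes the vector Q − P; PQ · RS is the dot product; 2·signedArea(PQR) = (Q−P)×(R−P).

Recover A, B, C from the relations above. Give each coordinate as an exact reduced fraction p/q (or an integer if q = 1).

A = (-12, 2)
B = (36, 7)
C = (36/5, 4)

1. A_x = -12  [EF ∥ AD ∩ FD ∥ EA]
2. A_y = 2  [EF ∥ AD ∩ FD ∥ EA]
   → A = (-12, 2)
3. B_x = 36  [DA ∥ BF ∩ AF ∥ DB]
4. B_y = 7  [DA ∥ BF ∩ AF ∥ DB]
   → B = (36, 7)
5. C_x = 36/5  [C divides AB with AC:CB = 2/5:3/5]
6. C_y = 4  [C divides AB with AC:CB = 2/5:3/5]
   → C = (36/5, 4)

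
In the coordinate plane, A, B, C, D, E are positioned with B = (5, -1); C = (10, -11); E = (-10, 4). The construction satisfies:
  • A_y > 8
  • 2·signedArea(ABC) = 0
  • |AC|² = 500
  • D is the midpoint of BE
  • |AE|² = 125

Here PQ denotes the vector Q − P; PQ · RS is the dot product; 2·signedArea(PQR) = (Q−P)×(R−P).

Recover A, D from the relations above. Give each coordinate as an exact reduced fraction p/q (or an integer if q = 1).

1. A_x = 0  [line 10·x + 5·y + -45 = 0 ∩ |AE|² = 125]
2. A_y = 9  [line 10·x + 5·y + -45 = 0 ∩ |AE|² = 125]
   → A = (0, 9)
3. D_x = -5/2  [D is the midpoint of BE]
4. D_y = 3/2  [D is the midpoint of BE]
   → D = (-5/2, 3/2)

A = (0, 9)
D = (-5/2, 3/2)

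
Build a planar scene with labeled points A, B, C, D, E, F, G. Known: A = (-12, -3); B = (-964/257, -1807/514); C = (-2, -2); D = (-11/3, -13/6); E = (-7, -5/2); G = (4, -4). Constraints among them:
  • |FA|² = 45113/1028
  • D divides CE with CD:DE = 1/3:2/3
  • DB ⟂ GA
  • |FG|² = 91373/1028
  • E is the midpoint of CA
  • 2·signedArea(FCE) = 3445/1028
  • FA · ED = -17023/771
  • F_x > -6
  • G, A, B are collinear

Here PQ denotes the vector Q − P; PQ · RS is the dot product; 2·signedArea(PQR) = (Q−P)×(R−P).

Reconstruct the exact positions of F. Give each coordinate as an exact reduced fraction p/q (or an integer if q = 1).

F = (-2763/514, -773/257)

1. F_x = -2763/514  [2·signedArea(FCE) = 3445/1028 ∩ FA · ED = -17023/771]
2. F_y = -773/257  [2·signedArea(FCE) = 3445/1028 ∩ FA · ED = -17023/771]
   → F = (-2763/514, -773/257)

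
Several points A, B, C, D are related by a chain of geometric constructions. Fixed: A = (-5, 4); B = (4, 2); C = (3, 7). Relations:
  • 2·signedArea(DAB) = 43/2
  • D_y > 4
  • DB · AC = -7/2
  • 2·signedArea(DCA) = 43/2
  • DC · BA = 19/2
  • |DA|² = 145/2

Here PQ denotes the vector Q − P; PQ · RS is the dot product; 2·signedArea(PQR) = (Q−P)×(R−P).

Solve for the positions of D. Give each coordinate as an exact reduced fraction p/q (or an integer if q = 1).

1. D_x = 7/2  [2·signedArea(DAB) = 43/2 ∩ DC · BA = 19/2]
2. D_y = 9/2  [2·signedArea(DAB) = 43/2 ∩ DC · BA = 19/2]
   → D = (7/2, 9/2)

D = (7/2, 9/2)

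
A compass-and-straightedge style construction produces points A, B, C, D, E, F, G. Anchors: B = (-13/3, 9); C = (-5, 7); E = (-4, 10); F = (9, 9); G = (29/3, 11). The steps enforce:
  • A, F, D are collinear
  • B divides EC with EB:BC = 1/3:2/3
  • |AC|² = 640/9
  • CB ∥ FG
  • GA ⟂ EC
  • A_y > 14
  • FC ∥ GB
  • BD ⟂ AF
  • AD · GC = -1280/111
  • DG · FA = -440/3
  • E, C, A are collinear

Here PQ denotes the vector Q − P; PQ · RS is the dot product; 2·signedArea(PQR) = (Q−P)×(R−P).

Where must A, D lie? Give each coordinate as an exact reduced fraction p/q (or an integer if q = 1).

A = (-7/3, 15)
D = (-157/111, 537/37)

1. A_x = -7/3  [E, C, A are collinear ∩ GA ⟂ EC]
2. A_y = 15  [E, C, A are collinear ∩ GA ⟂ EC]
   → A = (-7/3, 15)
3. D_x = -157/111  [A, F, D are collinear ∩ BD ⟂ AF]
4. D_y = 537/37  [A, F, D are collinear ∩ BD ⟂ AF]
   → D = (-157/111, 537/37)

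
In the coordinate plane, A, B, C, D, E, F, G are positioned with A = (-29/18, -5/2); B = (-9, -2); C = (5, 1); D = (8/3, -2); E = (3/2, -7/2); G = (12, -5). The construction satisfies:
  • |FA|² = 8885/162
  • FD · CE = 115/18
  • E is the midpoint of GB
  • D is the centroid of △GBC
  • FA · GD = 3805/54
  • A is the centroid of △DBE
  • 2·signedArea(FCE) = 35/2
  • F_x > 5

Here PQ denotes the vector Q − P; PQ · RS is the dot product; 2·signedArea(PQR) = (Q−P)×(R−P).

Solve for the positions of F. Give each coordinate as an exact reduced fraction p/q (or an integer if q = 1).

1. F_x = 52/9  [2·signedArea(FCE) = 35/2 ∩ FD · CE = 115/18]
2. F_y = -3  [2·signedArea(FCE) = 35/2 ∩ FD · CE = 115/18]
   → F = (52/9, -3)

F = (52/9, -3)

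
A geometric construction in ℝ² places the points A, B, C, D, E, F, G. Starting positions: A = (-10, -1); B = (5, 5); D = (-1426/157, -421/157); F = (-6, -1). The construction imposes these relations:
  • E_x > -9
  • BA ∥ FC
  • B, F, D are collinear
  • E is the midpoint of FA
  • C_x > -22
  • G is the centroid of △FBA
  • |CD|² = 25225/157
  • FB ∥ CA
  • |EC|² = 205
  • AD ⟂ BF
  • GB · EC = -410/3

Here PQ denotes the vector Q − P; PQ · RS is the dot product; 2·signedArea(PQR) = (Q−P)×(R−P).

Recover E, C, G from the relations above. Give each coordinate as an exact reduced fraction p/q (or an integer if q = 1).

C = (-21, -7)
E = (-8, -1)
G = (-11/3, 1)

1. E_x = -8  [E is the midpoint of FA]
2. E_y = -1  [E is the midpoint of FA]
   → E = (-8, -1)
3. C_x = -21  [FB ∥ CA ∩ BA ∥ FC]
4. C_y = -7  [FB ∥ CA ∩ BA ∥ FC]
   → C = (-21, -7)
5. G_x = -11/3  [G is the centroid of △FBA]
6. G_y = 1  [G is the centroid of △FBA]
   → G = (-11/3, 1)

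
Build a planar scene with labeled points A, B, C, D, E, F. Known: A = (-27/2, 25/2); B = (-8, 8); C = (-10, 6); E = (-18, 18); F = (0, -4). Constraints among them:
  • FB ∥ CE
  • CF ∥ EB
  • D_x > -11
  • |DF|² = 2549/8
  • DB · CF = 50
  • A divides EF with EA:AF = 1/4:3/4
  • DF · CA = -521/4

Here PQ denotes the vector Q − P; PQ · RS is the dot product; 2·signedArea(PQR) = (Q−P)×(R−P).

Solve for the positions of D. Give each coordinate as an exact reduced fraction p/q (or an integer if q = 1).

1. D_x = -43/4  [DB · CF = 50 ∩ DF · CA = -521/4]
2. D_y = 41/4  [DB · CF = 50 ∩ DF · CA = -521/4]
   → D = (-43/4, 41/4)

D = (-43/4, 41/4)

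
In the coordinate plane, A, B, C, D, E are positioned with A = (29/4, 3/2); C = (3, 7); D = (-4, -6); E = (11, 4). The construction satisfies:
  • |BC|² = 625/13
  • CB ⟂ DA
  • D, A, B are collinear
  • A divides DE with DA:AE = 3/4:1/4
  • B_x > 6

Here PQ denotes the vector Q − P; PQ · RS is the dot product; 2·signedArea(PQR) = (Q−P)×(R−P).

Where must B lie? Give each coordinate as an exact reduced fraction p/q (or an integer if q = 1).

B = (89/13, 16/13)

1. B_x = 89/13  [D, A, B are collinear ∩ CB ⟂ DA]
2. B_y = 16/13  [D, A, B are collinear ∩ CB ⟂ DA]
   → B = (89/13, 16/13)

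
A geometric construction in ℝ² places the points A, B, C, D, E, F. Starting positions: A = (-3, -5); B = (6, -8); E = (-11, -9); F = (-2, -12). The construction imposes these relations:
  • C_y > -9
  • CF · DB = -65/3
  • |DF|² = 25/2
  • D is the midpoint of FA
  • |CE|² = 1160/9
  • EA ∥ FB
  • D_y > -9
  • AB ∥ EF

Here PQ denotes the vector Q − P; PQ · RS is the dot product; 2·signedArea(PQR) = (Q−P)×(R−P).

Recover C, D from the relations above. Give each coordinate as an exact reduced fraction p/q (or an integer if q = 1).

C = (1/3, -25/3)
D = (-5/2, -17/2)

1. D_x = -5/2  [D is the midpoint of FA]
2. D_y = -17/2  [D is the midpoint of FA]
   → D = (-5/2, -17/2)
3. C_x = 1/3  [line -17/2·x + -1/2·y + -4/3 = 0 ∩ |CE|² = 1160/9]
4. C_y = -25/3  [line -17/2·x + -1/2·y + -4/3 = 0 ∩ |CE|² = 1160/9]
   → C = (1/3, -25/3)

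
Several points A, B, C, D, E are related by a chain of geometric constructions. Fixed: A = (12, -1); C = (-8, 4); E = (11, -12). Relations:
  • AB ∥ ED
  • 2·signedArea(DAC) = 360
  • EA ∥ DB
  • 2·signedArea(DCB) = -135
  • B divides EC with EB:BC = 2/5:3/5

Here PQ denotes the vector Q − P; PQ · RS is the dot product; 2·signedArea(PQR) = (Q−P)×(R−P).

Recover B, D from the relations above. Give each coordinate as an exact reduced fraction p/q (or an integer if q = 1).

1. B_x = 17/5  [B divides EC with EB:BC = 2/5:3/5]
2. B_y = -28/5  [B divides EC with EB:BC = 2/5:3/5]
   → B = (17/5, -28/5)
3. D_x = 12/5  [EA ∥ DB ∩ AB ∥ ED]
4. D_y = -83/5  [EA ∥ DB ∩ AB ∥ ED]
   → D = (12/5, -83/5)

B = (17/5, -28/5)
D = (12/5, -83/5)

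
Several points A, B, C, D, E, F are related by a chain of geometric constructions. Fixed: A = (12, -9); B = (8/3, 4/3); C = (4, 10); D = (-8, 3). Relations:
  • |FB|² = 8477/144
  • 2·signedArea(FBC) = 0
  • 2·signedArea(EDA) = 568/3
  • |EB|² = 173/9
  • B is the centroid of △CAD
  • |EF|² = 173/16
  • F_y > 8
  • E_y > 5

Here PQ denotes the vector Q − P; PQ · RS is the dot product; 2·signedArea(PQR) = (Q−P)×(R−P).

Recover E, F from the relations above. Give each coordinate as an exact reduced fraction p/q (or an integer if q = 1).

E = (10/3, 17/3)
F = (23/6, 107/12)

1. E_x = 10/3  [line 12·x + 20·y + -460/3 = 0 ∩ |EB|² = 173/9]
2. E_y = 17/3  [line 12·x + 20·y + -460/3 = 0 ∩ |EB|² = 173/9]
   → E = (10/3, 17/3)
3. F_x = 23/6  [line -26/3·x + 4/3·y + 64/3 = 0 ∩ |FB|² = 8477/144]
4. F_y = 107/12  [line -26/3·x + 4/3·y + 64/3 = 0 ∩ |FB|² = 8477/144]
   → F = (23/6, 107/12)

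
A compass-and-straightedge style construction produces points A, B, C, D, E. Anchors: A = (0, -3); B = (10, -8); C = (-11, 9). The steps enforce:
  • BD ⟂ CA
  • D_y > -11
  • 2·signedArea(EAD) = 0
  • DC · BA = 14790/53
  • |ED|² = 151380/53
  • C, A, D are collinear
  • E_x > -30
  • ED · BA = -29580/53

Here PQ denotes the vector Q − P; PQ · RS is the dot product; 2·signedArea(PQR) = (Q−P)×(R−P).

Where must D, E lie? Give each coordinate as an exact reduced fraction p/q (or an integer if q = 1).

D = (374/53, -567/53)
E = (-1540/53, 1521/53)

1. D_x = 374/53  [C, A, D are collinear ∩ BD ⟂ CA]
2. D_y = -567/53  [C, A, D are collinear ∩ BD ⟂ CA]
   → D = (374/53, -567/53)
3. E_x = -1540/53  [2·signedArea(EAD) = 0 ∩ ED · BA = -29580/53]
4. E_y = 1521/53  [2·signedArea(EAD) = 0 ∩ ED · BA = -29580/53]
   → E = (-1540/53, 1521/53)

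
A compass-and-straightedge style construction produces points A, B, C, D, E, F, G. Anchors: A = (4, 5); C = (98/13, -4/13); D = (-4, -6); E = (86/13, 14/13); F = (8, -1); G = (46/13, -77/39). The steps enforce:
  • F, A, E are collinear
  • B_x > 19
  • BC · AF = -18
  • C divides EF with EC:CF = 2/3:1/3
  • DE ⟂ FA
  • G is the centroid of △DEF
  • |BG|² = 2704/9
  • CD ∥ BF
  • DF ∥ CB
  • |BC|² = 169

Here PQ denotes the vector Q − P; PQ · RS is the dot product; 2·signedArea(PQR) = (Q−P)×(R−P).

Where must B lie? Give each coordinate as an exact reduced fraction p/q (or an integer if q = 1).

B = (254/13, 61/13)

1. B_x = 254/13  [CD ∥ BF ∩ DF ∥ CB]
2. B_y = 61/13  [CD ∥ BF ∩ DF ∥ CB]
   → B = (254/13, 61/13)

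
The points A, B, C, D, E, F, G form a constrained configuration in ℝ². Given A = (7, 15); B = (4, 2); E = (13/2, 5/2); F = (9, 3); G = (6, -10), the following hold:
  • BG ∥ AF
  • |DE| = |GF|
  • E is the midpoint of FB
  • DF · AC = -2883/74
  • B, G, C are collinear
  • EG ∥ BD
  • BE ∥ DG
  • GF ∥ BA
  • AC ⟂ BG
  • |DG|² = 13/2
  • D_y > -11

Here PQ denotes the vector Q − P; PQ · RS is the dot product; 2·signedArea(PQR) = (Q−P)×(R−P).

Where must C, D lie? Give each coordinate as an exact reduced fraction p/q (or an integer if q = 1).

1. C_x = 73/37  [B, G, C are collinear ∩ AC ⟂ BG]
2. C_y = 524/37  [B, G, C are collinear ∩ AC ⟂ BG]
   → C = (73/37, 524/37)
3. D_x = 7/2  [BE ∥ DG ∩ EG ∥ BD]
4. D_y = -21/2  [BE ∥ DG ∩ EG ∥ BD]
   → D = (7/2, -21/2)

C = (73/37, 524/37)
D = (7/2, -21/2)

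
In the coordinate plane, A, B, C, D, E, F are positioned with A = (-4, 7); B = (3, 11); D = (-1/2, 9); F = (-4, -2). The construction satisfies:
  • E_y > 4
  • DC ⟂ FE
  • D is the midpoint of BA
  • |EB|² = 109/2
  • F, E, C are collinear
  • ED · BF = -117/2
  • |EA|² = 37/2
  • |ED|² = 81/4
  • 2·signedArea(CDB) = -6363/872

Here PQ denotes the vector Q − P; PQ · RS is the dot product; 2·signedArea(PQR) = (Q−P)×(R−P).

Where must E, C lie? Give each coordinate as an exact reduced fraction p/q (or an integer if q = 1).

1. E_x = -1/2  [line 7·x + 13·y + -55 = 0 ∩ |EB|² = 109/2]
2. E_y = 9/2  [line 7·x + 13·y + -55 = 0 ∩ |EB|² = 109/2]
   → E = (-1/2, 9/2)
3. C_x = 601/436  [F, E, C are collinear ∩ DC ⟂ FE]
4. C_y = 3483/436  [F, E, C are collinear ∩ DC ⟂ FE]
   → C = (601/436, 3483/436)

C = (601/436, 3483/436)
E = (-1/2, 9/2)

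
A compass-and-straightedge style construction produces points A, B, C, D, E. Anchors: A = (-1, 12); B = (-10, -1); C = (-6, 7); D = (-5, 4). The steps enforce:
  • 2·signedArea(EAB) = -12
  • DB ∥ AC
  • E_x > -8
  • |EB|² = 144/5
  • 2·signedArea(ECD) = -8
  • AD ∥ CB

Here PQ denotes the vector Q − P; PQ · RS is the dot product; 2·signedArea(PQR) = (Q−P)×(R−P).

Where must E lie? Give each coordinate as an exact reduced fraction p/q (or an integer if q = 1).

1. E_x = -38/5  [2·signedArea(EAB) = -12 ∩ 2·signedArea(ECD) = -8]
2. E_y = 19/5  [2·signedArea(EAB) = -12 ∩ 2·signedArea(ECD) = -8]
   → E = (-38/5, 19/5)

E = (-38/5, 19/5)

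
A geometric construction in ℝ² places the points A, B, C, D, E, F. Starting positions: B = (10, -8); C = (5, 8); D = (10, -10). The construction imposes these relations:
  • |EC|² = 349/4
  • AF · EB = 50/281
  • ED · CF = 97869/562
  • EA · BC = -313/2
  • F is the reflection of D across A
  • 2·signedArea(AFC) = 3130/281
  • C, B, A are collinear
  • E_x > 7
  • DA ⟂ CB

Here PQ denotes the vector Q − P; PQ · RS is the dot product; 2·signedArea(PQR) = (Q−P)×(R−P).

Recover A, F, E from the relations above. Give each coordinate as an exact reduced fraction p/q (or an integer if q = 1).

1. A_x = 2970/281  [C, B, A are collinear ∩ DA ⟂ CB]
2. A_y = -2760/281  [C, B, A are collinear ∩ DA ⟂ CB]
   → A = (2970/281, -2760/281)
3. F_x = 3130/281  [F is the reflection of D across A]
4. F_y = -2710/281  [F is the reflection of D across A]
   → F = (3130/281, -2710/281)
5. E_x = 15/2  [EA · BC = -313/2 ∩ ED · CF = 97869/562]
6. E_y = -1  [EA · BC = -313/2 ∩ ED · CF = 97869/562]
   → E = (15/2, -1)

A = (2970/281, -2760/281)
E = (15/2, -1)
F = (3130/281, -2710/281)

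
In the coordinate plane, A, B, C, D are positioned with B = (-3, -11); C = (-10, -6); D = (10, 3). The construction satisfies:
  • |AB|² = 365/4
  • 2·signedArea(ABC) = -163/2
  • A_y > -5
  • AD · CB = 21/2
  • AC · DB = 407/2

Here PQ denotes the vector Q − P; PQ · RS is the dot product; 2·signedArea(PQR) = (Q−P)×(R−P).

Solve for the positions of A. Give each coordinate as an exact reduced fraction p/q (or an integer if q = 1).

A = (7/2, -4)

1. A_x = 7/2  [2·signedArea(ABC) = -163/2 ∩ AD · CB = 21/2]
2. A_y = -4  [2·signedArea(ABC) = -163/2 ∩ AD · CB = 21/2]
   → A = (7/2, -4)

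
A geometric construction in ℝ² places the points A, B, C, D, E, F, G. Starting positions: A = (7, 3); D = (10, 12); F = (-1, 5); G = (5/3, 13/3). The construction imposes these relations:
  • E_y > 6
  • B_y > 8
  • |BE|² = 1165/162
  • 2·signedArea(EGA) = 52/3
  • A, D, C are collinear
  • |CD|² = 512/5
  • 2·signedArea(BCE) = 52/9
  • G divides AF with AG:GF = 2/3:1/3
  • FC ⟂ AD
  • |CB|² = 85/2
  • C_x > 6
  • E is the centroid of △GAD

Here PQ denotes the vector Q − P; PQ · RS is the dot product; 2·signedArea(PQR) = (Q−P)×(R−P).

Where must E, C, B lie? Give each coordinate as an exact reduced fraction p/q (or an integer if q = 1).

1. E_x = 56/9  [E is the centroid of △GAD]
2. E_y = 58/9  [E is the centroid of △GAD]
   → E = (56/9, 58/9)
3. C_x = 34/5  [A, D, C are collinear ∩ FC ⟂ AD]
4. C_y = 12/5  [A, D, C are collinear ∩ FC ⟂ AD]
   → C = (34/5, 12/5)
5. B_x = 9/2  [line -182/45·x + -26/45·y + 208/9 = 0 ∩ |BE|² = 1165/162]
6. B_y = 17/2  [line -182/45·x + -26/45·y + 208/9 = 0 ∩ |BE|² = 1165/162]
   → B = (9/2, 17/2)

B = (9/2, 17/2)
C = (34/5, 12/5)
E = (56/9, 58/9)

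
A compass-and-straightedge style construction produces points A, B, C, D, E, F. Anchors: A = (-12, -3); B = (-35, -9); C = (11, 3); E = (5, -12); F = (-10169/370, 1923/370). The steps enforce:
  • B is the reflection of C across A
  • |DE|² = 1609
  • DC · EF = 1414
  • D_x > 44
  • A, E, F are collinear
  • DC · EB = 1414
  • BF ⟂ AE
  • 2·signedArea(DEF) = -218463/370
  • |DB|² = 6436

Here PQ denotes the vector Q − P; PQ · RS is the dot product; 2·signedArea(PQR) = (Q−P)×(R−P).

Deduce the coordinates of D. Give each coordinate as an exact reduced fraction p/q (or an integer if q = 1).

D = (45, -15)

1. D_x = 45  [DC · EB = 1414 ∩ DC · EF = 1414]
2. D_y = -15  [DC · EB = 1414 ∩ DC · EF = 1414]
   → D = (45, -15)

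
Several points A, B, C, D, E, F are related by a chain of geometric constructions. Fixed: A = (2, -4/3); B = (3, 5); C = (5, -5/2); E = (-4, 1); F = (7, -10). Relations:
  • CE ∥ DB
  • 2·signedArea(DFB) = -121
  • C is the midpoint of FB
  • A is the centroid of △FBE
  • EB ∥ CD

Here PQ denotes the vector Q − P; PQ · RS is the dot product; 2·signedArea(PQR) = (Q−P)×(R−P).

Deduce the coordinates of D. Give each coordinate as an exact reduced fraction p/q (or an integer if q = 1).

D = (12, 3/2)

1. D_x = 12  [CE ∥ DB ∩ EB ∥ CD]
2. D_y = 3/2  [CE ∥ DB ∩ EB ∥ CD]
   → D = (12, 3/2)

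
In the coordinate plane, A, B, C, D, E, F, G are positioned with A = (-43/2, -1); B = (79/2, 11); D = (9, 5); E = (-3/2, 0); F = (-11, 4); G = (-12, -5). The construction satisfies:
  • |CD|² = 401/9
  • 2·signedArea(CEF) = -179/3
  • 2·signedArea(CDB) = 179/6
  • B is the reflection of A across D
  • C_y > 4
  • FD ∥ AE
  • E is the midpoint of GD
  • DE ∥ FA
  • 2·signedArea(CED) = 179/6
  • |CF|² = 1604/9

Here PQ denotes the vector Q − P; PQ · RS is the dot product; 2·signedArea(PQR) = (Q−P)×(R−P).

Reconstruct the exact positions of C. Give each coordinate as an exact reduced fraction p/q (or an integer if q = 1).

C = (7/3, 14/3)

1. C_x = 7/3  [2·signedArea(CEF) = -179/3 ∩ 2·signedArea(CDB) = 179/6]
2. C_y = 14/3  [2·signedArea(CEF) = -179/3 ∩ 2·signedArea(CDB) = 179/6]
   → C = (7/3, 14/3)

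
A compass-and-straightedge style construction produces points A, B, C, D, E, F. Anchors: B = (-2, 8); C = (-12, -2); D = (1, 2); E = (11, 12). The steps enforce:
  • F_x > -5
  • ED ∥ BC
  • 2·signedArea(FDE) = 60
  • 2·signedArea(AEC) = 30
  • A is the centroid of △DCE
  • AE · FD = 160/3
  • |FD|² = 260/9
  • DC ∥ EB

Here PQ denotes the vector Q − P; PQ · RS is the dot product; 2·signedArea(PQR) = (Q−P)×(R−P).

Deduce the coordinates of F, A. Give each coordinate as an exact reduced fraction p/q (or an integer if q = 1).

1. A_x = 0  [A is the centroid of △DCE]
2. A_y = 4  [A is the centroid of △DCE]
   → A = (0, 4)
3. F_x = -13/3  [2·signedArea(FDE) = 60 ∩ AE · FD = 160/3]
4. F_y = 8/3  [2·signedArea(FDE) = 60 ∩ AE · FD = 160/3]
   → F = (-13/3, 8/3)

A = (0, 4)
F = (-13/3, 8/3)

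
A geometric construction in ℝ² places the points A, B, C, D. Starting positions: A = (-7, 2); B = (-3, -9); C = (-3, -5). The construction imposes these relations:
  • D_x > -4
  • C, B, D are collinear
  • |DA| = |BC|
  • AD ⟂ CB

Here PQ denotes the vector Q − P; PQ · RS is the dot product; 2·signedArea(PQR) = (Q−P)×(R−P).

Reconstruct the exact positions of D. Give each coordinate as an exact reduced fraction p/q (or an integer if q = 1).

1. D_x = -3  [C, B, D are collinear ∩ AD ⟂ CB]
2. D_y = 2  [C, B, D are collinear ∩ AD ⟂ CB]
   → D = (-3, 2)

D = (-3, 2)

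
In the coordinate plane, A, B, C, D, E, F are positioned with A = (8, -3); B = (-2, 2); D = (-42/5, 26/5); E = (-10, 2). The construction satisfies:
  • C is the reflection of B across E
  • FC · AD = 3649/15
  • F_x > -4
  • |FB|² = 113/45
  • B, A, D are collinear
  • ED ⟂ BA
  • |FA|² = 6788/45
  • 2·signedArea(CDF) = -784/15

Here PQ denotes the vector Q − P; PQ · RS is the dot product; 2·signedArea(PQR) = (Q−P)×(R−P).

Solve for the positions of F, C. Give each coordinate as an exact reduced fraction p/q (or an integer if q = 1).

C = (-18, 2)
F = (-52/15, 7/5)

1. C_x = -18  [C is the reflection of B across E]
2. C_y = 2  [C is the reflection of B across E]
   → C = (-18, 2)
3. F_x = -52/15  [FC · AD = 3649/15 ∩ 2·signedArea(CDF) = -784/15]
4. F_y = 7/5  [FC · AD = 3649/15 ∩ 2·signedArea(CDF) = -784/15]
   → F = (-52/15, 7/5)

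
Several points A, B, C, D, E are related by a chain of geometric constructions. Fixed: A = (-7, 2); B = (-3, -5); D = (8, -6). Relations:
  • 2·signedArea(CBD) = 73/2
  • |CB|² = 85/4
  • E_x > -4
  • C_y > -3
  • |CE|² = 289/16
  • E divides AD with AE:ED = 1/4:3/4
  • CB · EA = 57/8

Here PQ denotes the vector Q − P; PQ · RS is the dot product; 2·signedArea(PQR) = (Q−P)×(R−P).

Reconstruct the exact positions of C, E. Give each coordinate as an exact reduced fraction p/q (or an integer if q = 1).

C = (1/2, -2)
E = (-13/4, 0)

1. E_x = -13/4  [E divides AD with AE:ED = 1/4:3/4]
2. E_y = 0  [E divides AD with AE:ED = 1/4:3/4]
   → E = (-13/4, 0)
3. C_x = 1/2  [2·signedArea(CBD) = 73/2 ∩ CB · EA = 57/8]
4. C_y = -2  [2·signedArea(CBD) = 73/2 ∩ CB · EA = 57/8]
   → C = (1/2, -2)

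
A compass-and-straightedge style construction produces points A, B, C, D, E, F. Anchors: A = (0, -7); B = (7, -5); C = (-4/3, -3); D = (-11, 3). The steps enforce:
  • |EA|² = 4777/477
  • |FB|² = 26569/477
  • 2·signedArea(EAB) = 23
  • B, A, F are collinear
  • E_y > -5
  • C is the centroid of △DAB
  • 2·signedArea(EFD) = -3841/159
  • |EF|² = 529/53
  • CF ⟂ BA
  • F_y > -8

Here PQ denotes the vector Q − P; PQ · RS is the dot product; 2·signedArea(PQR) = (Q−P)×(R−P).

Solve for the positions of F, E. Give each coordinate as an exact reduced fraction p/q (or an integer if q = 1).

E = (-166/159, -638/159)
F = (-28/159, -1121/159)

1. F_x = -28/159  [B, A, F are collinear ∩ CF ⟂ BA]
2. F_y = -1121/159  [B, A, F are collinear ∩ CF ⟂ BA]
   → F = (-28/159, -1121/159)
3. E_x = -166/159  [2·signedArea(EAB) = 23 ∩ 2·signedArea(EFD) = -3841/159]
4. E_y = -638/159  [2·signedArea(EAB) = 23 ∩ 2·signedArea(EFD) = -3841/159]
   → E = (-166/159, -638/159)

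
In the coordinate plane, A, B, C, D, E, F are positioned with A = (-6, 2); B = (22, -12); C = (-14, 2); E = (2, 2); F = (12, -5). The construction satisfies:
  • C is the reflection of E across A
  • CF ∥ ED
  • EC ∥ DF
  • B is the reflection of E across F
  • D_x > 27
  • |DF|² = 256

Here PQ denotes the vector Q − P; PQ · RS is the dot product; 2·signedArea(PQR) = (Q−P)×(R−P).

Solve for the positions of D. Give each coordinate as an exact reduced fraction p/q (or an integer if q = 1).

D = (28, -5)

1. D_x = 28  [EC ∥ DF ∩ CF ∥ ED]
2. D_y = -5  [EC ∥ DF ∩ CF ∥ ED]
   → D = (28, -5)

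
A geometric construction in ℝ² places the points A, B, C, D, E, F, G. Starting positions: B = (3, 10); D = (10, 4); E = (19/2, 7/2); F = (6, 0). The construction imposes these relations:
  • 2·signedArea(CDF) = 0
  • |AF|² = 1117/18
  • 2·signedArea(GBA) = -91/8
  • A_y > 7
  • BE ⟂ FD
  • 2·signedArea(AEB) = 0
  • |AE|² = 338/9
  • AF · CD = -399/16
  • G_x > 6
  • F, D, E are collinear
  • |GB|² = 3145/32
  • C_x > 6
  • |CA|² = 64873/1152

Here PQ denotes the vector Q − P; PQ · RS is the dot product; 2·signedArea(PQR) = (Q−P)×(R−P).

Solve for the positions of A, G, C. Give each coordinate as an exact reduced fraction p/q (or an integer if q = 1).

1. A_x = 31/6  [line -13/2·x + -13/2·y + 169/2 = 0 ∩ |AF|² = 1117/18]
2. A_y = 47/6  [line -13/2·x + -13/2·y + 169/2 = 0 ∩ |AF|² = 1117/18]
   → A = (31/6, 47/6)
3. G_x = 55/8  [line 13/6·x + 13/6·y + -403/24 = 0 ∩ |GB|² = 3145/32]
4. G_y = 7/8  [line 13/6·x + 13/6·y + -403/24 = 0 ∩ |GB|² = 3145/32]
   → G = (55/8, 7/8)
5. C_x = 103/16  [2·signedArea(CDF) = 0 ∩ AF · CD = -399/16]
6. C_y = 7/16  [2·signedArea(CDF) = 0 ∩ AF · CD = -399/16]
   → C = (103/16, 7/16)

A = (31/6, 47/6)
C = (103/16, 7/16)
G = (55/8, 7/8)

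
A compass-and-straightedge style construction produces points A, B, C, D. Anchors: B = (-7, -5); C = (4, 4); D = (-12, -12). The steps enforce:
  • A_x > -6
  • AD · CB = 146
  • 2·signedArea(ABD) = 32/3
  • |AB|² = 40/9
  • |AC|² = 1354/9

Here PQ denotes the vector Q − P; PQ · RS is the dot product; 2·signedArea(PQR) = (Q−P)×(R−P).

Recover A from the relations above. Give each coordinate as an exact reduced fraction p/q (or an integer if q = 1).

A = (-5, -13/3)

1. A_x = -5  [AD · CB = 146 ∩ 2·signedArea(ABD) = 32/3]
2. A_y = -13/3  [AD · CB = 146 ∩ 2·signedArea(ABD) = 32/3]
   → A = (-5, -13/3)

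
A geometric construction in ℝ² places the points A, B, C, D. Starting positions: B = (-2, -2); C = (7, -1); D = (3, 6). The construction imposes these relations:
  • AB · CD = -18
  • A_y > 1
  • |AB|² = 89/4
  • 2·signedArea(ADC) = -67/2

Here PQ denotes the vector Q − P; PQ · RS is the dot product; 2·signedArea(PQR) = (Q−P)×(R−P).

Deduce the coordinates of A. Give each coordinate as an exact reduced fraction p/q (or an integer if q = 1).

A = (1/2, 2)

1. A_x = 1/2  [2·signedArea(ADC) = -67/2 ∩ AB · CD = -18]
2. A_y = 2  [2·signedArea(ADC) = -67/2 ∩ AB · CD = -18]
   → A = (1/2, 2)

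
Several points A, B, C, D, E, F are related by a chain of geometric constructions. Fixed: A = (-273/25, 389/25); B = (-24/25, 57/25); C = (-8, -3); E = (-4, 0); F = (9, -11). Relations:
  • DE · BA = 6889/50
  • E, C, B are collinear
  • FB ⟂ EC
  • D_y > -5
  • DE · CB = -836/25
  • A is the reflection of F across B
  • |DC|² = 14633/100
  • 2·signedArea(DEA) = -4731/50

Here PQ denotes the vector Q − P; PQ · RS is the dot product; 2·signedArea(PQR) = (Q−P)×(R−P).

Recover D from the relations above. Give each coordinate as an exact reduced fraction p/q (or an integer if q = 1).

D = (201/50, -109/25)

1. D_x = 201/50  [DE · CB = -836/25 ∩ 2·signedArea(DEA) = -4731/50]
2. D_y = -109/25  [DE · CB = -836/25 ∩ 2·signedArea(DEA) = -4731/50]
   → D = (201/50, -109/25)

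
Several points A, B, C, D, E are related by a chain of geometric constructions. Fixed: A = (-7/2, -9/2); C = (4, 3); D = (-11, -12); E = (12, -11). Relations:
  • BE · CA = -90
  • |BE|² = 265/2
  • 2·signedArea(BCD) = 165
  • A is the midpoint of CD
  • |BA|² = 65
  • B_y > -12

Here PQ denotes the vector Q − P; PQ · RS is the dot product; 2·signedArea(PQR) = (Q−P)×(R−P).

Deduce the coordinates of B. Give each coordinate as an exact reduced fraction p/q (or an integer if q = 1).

1. B_x = 1/2  [BE · CA = -90 ∩ 2·signedArea(BCD) = 165]
2. B_y = -23/2  [BE · CA = -90 ∩ 2·signedArea(BCD) = 165]
   → B = (1/2, -23/2)

B = (1/2, -23/2)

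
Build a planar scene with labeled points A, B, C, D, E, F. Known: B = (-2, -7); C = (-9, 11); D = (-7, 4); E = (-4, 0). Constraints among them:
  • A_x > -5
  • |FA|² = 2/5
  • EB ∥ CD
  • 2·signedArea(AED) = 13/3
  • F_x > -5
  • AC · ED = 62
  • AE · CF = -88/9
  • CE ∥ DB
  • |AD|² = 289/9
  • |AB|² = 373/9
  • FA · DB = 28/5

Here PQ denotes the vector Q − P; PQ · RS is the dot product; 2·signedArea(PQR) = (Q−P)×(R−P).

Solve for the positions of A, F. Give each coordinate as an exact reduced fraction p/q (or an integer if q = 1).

1. A_x = -13/3  [2·signedArea(AED) = 13/3 ∩ AC · ED = 62]
2. A_y = -1  [2·signedArea(AED) = 13/3 ∩ AC · ED = 62]
   → A = (-13/3, -1)
3. F_x = -62/15  [FA · DB = 28/5 ∩ AE · CF = -88/9]
4. F_y = -2/5  [FA · DB = 28/5 ∩ AE · CF = -88/9]
   → F = (-62/15, -2/5)

A = (-13/3, -1)
F = (-62/15, -2/5)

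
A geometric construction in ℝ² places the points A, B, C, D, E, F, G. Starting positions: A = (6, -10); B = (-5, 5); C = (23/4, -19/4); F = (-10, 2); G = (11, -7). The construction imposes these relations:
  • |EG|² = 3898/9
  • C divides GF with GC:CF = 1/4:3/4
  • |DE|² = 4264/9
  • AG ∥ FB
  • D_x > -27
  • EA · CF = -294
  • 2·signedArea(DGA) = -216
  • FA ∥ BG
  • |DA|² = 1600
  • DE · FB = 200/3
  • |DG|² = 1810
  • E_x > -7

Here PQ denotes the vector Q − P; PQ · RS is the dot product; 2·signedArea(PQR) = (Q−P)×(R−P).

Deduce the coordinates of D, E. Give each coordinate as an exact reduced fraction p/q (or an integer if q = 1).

D = (-26, 14)
E = (-20/3, 4)

1. E_x = -20/3  [line 63/4·x + -27/4·y + 132 = 0 ∩ |EG|² = 3898/9]
2. E_y = 4  [line 63/4·x + -27/4·y + 132 = 0 ∩ |EG|² = 3898/9]
   → E = (-20/3, 4)
3. D_x = -26  [DE · FB = 200/3 ∩ 2·signedArea(DGA) = -216]
4. D_y = 14  [DE · FB = 200/3 ∩ 2·signedArea(DGA) = -216]
   → D = (-26, 14)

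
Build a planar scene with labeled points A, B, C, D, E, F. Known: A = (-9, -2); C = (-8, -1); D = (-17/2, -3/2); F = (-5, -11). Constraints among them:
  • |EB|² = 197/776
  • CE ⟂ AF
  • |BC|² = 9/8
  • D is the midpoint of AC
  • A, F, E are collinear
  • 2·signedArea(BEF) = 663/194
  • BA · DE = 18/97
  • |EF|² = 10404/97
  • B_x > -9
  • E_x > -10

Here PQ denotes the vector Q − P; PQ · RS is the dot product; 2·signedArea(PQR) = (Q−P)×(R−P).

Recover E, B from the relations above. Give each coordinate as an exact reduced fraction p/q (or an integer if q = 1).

1. E_x = -893/97  [A, F, E are collinear ∩ CE ⟂ AF]
2. E_y = -149/97  [A, F, E are collinear ∩ CE ⟂ AF]
   → E = (-893/97, -149/97)
3. B_x = -35/4  [BA · DE = 18/97 ∩ 2·signedArea(BEF) = 663/194]
4. B_y = -7/4  [BA · DE = 18/97 ∩ 2·signedArea(BEF) = 663/194]
   → B = (-35/4, -7/4)

B = (-35/4, -7/4)
E = (-893/97, -149/97)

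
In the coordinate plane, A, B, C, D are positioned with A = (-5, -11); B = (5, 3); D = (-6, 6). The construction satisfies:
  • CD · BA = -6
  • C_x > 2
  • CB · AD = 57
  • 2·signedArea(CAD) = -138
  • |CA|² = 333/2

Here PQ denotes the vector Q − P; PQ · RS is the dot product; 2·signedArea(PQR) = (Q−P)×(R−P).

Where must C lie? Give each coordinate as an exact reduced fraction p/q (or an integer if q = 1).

C = (5/2, -1/2)

1. C_x = 5/2  [CD · BA = -6 ∩ 2·signedArea(CAD) = -138]
2. C_y = -1/2  [CD · BA = -6 ∩ 2·signedArea(CAD) = -138]
   → C = (5/2, -1/2)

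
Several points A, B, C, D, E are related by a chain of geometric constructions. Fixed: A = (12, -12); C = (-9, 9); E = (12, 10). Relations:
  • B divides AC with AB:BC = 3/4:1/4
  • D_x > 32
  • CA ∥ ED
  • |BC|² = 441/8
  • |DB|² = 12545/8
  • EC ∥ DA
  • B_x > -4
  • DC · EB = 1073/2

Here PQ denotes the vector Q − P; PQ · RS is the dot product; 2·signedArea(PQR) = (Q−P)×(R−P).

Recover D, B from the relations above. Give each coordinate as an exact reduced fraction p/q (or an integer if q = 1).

1. D_x = 33  [EC ∥ DA ∩ CA ∥ ED]
2. D_y = -11  [EC ∥ DA ∩ CA ∥ ED]
   → D = (33, -11)
3. B_x = -15/4  [B divides AC with AB:BC = 3/4:1/4]
4. B_y = 15/4  [B divides AC with AB:BC = 3/4:1/4]
   → B = (-15/4, 15/4)

B = (-15/4, 15/4)
D = (33, -11)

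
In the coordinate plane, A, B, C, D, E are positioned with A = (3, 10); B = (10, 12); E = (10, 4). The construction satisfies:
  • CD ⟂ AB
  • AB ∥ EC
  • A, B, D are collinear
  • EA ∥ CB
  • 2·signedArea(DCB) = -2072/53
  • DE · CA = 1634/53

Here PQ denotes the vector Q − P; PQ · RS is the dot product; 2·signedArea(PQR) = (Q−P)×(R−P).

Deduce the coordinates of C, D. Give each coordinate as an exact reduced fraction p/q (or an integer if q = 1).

C = (17, 6)
D = (789/53, 710/53)

1. C_x = 17  [EA ∥ CB ∩ AB ∥ EC]
2. C_y = 6  [EA ∥ CB ∩ AB ∥ EC]
   → C = (17, 6)
3. D_x = 789/53  [A, B, D are collinear ∩ CD ⟂ AB]
4. D_y = 710/53  [A, B, D are collinear ∩ CD ⟂ AB]
   → D = (789/53, 710/53)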